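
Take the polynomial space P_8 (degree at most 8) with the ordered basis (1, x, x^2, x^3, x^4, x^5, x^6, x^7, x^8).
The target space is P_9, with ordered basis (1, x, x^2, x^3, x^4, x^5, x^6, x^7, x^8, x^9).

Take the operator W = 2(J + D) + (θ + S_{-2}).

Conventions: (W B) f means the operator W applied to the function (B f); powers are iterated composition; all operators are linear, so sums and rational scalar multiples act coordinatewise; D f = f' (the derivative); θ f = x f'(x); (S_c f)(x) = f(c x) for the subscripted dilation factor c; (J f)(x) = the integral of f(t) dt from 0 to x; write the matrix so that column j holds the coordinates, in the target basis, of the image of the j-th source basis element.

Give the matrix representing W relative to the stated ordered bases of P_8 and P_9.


the matrix is [[1, 2, 0, 0, 0, 0, 0, 0, 0]; [2, -1, 4, 0, 0, 0, 0, 0, 0]; [0, 1, 6, 6, 0, 0, 0, 0, 0]; [0, 0, 2/3, -5, 8, 0, 0, 0, 0]; [0, 0, 0, 1/2, 20, 10, 0, 0, 0]; [0, 0, 0, 0, 2/5, -27, 12, 0, 0]; [0, 0, 0, 0, 0, 1/3, 70, 14, 0]; [0, 0, 0, 0, 0, 0, 2/7, -121, 16]; [0, 0, 0, 0, 0, 0, 0, 1/4, 264]; [0, 0, 0, 0, 0, 0, 0, 0, 2/9]] (rows listed top to bottom)

image of 1: 2x + 1
image of x: x^2 - x + 2
image of x^2: (2/3)x^3 + 6x^2 + 4x
image of x^3: (1/2)x^4 - 5x^3 + 6x^2
image of x^4: (2/5)x^5 + 20x^4 + 8x^3
image of x^5: (1/3)x^6 - 27x^5 + 10x^4
image of x^6: (2/7)x^7 + 70x^6 + 12x^5
image of x^7: (1/4)x^8 - 121x^7 + 14x^6
image of x^8: (2/9)x^9 + 264x^8 + 16x^7
each image's coordinates form column j of the matrix


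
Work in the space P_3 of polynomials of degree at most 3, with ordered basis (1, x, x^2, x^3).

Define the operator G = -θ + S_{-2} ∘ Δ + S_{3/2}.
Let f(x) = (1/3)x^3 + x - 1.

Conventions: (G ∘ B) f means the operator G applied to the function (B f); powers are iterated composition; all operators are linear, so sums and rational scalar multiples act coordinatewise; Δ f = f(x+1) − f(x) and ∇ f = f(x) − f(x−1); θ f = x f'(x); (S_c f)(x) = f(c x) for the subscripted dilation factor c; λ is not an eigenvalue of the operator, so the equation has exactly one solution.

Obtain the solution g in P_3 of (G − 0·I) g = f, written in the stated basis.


the image equals g(x) = (8/9)x^3 - (128/3)x^2 - (986/3)x + 3325/9

write g with unknown coordinates in the stated basis and equate coefficients in (G − 0·I) g = f
solving from the highest basis element down gives g = (8/9)x^3 - (128/3)x^2 - (986/3)x + 3325/9
check: G g = (1/3)x^3 + x - 1
so G g − 0·g = (1/3)x^3 + x - 1 = f ✓


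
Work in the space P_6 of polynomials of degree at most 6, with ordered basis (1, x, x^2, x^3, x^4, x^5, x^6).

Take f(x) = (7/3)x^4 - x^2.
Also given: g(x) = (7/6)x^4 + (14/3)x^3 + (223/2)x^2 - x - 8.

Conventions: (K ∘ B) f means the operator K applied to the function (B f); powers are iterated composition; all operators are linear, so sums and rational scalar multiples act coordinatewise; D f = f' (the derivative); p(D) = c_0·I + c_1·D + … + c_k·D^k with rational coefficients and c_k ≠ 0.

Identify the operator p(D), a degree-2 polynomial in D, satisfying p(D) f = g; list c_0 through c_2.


p(D) = (1/2)·I + (1/2)·D + 4·D^2, i.e. c_0 = 1/2, c_1 = 1/2, c_2 = 4

D^0 f = (7/3)x^4 - x^2
D^1 f = (28/3)x^3 - 2x
D^2 f = 28x^2 - 2
matching coefficients of g against c_0 f + c_1 Df + … from the top degree down determines the c_i
solution: c_0 = 1/2, c_1 = 1/2, c_2 = 4


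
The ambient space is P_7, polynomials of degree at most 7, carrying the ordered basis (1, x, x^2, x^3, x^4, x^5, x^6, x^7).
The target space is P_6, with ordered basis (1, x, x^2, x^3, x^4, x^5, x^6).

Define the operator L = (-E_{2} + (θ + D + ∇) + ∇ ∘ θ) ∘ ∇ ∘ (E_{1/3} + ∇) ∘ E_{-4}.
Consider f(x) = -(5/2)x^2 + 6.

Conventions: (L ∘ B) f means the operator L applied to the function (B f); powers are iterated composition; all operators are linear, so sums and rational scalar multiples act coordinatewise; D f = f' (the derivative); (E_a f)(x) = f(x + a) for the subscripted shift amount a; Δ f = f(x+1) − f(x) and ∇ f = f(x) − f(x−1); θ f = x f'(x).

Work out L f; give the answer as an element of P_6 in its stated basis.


E_{-4} f = -(5/2)x^2 + 20x - 34
E_{1/3} E_{-4} f = -(5/2)x^2 + (55/3)x - 497/18
∇ E_{-4} f = -5x + 45/2
(E_{1/3} + ∇) E_{-4} f = -(5/2)x^2 + (40/3)x - 46/9
∇ ((E_{1/3} + ∇) ∘ E_{-4}) f = -5x + 95/6
E_{2} ∇ ((E_{1/3} + ∇) ∘ E_{-4}) f = -5x + 35/6
(-E_{2}) ∇ ((E_{1/3} + ∇) ∘ E_{-4}) f = 5x - 35/6
θ ∇ ((E_{1/3} + ∇) ∘ E_{-4}) f = -5x
D ∇ ((E_{1/3} + ∇) ∘ E_{-4}) f = -5
∇ ∇ ((E_{1/3} + ∇) ∘ E_{-4}) f = -5
(θ + D + ∇) ∇ ((E_{1/3} + ∇) ∘ E_{-4}) f = -5x - 10
θ ∇ ((E_{1/3} + ∇) ∘ E_{-4}) f = -5x
∇ θ ∇ ((E_{1/3} + ∇) ∘ E_{-4}) f = -5
(-E_{2} + (θ + D + ∇) + ∇ ∘ θ) ∇ ((E_{1/3} + ∇) ∘ E_{-4}) f = -125/6

g(x) = -125/6


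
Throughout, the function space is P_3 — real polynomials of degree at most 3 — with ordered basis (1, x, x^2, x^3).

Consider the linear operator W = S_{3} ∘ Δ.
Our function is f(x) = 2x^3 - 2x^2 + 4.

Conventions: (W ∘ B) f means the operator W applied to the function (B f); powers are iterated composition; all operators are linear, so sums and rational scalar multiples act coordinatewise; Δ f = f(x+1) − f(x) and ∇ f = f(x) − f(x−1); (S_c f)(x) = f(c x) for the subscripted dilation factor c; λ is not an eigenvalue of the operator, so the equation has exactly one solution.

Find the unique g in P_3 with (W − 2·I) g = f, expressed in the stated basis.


g(x) = -x^3 - (25/2)x^2 - 42x - 119/4

write g with unknown coordinates in the stated basis and equate coefficients in (W − 2·I) g = f
solving from the highest basis element down gives g = -x^3 - (25/2)x^2 - 42x - 119/4
check: W g = -27x^2 - 84x - 111/2
so W g − 2·g = 2x^3 - 2x^2 + 4 = f ✓


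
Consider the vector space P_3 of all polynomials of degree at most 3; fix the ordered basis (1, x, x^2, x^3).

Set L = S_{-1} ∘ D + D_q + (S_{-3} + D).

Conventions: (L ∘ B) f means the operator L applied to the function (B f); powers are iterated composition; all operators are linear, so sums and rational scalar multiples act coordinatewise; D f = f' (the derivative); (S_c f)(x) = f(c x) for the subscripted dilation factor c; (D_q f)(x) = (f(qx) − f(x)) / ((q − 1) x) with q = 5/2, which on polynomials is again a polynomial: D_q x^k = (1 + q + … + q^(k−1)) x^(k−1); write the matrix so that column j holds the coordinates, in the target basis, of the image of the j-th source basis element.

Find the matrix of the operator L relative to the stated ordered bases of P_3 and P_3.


image of 1: 1
image of x: -3x + 3
image of x^2: 9x^2 + (7/2)x
image of x^3: -27x^3 + (63/4)x^2
each image's coordinates form column j of the matrix

the matrix is [[1, 3, 0, 0]; [0, -3, 7/2, 0]; [0, 0, 9, 63/4]; [0, 0, 0, -27]] (rows listed top to bottom)


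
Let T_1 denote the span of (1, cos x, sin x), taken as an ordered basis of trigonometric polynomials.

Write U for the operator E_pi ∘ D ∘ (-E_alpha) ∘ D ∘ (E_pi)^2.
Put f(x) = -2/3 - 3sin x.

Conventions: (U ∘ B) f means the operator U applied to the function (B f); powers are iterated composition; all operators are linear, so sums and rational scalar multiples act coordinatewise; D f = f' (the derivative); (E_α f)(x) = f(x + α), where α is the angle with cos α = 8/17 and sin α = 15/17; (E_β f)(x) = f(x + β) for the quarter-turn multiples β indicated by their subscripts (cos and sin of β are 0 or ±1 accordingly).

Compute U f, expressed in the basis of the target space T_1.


the result is g(x) = (45/17)cos x + (24/17)sin x

E_pi f = -2/3 + 3sin x
E_pi E_pi f = -2/3 - 3sin x
D (E_pi)^2 f = -3cos x
E_alpha (D ∘ (E_pi)^2) f = -(24/17)cos x + (45/17)sin x
(-E_alpha) (D ∘ (E_pi)^2) f = (24/17)cos x - (45/17)sin x
D (-E_alpha) (D ∘ (E_pi)^2) f = -(45/17)cos x - (24/17)sin x
E_pi (D ∘ (-E_alpha) ∘ D ∘ (E_pi)^2) f = (45/17)cos x + (24/17)sin x


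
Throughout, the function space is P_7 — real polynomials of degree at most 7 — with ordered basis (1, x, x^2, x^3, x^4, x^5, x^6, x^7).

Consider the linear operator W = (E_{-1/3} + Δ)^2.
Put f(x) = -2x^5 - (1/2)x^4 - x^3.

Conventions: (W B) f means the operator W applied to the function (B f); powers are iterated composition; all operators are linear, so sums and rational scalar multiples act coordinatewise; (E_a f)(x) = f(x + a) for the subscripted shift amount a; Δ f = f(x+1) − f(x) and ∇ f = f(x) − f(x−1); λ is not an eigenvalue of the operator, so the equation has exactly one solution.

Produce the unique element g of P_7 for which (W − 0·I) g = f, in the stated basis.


the image equals g(x) = -2x^5 + (77/6)x^4 - (65/9)x^3 - (2248/27)x^2 + (8756/81)x + 8318/243

write g with unknown coordinates in the stated basis and equate coefficients in (W − 0·I) g = f
solving from the highest basis element down gives g = -2x^5 + (77/6)x^4 - (65/9)x^3 - (2248/27)x^2 + (8756/81)x + 8318/243
check: W g = -2x^5 - (1/2)x^4 - x^3
so W g − 0·g = -2x^5 - (1/2)x^4 - x^3 = f ✓


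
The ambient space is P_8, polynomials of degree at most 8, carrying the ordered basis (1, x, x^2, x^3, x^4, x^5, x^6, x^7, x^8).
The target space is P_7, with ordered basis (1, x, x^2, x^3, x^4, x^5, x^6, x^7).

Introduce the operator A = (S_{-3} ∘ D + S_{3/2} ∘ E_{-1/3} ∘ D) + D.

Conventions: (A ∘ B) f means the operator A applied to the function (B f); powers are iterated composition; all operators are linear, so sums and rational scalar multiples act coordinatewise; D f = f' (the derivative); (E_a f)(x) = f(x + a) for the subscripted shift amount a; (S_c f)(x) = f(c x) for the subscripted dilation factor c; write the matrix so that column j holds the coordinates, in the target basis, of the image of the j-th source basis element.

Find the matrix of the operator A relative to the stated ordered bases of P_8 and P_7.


the matrix is [[0, 3, -2/3, 1/3, -4/27, 5/81, -2/81, 7/729, -8/2187]; [0, 0, -1, -3, 2, -10/9, 5/9, -7/27, 28/243]; [0, 0, 0, 147/4, -9, 15/2, -5, 35/12, -14/9]; [0, 0, 0, 0, -181/2, -45/2, 45/2, -35/2, 35/3]; [0, 0, 0, 0, 0, 6965/16, -405/8, 945/16, -105/2]; [0, 0, 0, 0, 0, 0, -22503/16, -1701/16, 567/4]; [0, 0, 0, 0, 0, 0, 0, 332143/64, -1701/8]; [0, 0, 0, 0, 0, 0, 0, 0, -277621/16]] (rows listed top to bottom)

image of 1: 0
image of x: 3
image of x^2: -x - 2/3
image of x^3: (147/4)x^2 - 3x + 1/3
image of x^4: -(181/2)x^3 - 9x^2 + 2x - 4/27
image of x^5: (6965/16)x^4 - (45/2)x^3 + (15/2)x^2 - (10/9)x + 5/81
image of x^6: -(22503/16)x^5 - (405/8)x^4 + (45/2)x^3 - 5x^2 + (5/9)x - 2/81
image of x^7: (332143/64)x^6 - (1701/16)x^5 + (945/16)x^4 - (35/2)x^3 + (35/12)x^2 - (7/27)x + 7/729
image of x^8: -(277621/16)x^7 - (1701/8)x^6 + (567/4)x^5 - (105/2)x^4 + (35/3)x^3 - (14/9)x^2 + (28/243)x - 8/2187
each image's coordinates form column j of the matrix


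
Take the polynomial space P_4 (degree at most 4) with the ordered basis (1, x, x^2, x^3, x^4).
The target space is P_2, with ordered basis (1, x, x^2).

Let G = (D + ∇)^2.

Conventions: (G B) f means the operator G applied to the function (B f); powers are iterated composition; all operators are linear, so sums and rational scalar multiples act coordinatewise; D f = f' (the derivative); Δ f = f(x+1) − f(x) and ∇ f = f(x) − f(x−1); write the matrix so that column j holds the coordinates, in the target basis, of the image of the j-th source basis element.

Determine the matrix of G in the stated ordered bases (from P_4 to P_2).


image of 1: 0
image of x: 0
image of x^2: 8
image of x^3: 24x - 12
image of x^4: 48x^2 - 48x + 22
each image's coordinates form column j of the matrix

the matrix is [[0, 0, 8, -12, 22]; [0, 0, 0, 24, -48]; [0, 0, 0, 0, 48]] (rows listed top to bottom)


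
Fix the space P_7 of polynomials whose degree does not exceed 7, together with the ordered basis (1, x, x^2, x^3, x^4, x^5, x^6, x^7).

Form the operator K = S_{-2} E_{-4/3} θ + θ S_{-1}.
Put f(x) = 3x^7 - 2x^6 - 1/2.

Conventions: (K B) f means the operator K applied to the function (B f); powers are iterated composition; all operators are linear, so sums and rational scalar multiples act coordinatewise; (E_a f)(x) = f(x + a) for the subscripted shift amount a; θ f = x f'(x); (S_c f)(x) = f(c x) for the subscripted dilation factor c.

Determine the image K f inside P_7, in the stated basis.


the image equals g(x) = -2709x^7 - 13324x^6 - 28160x^5 - (296960/9)x^4 - (624640/27)x^3 - (262144/27)x^2 - (548864/243)x - 163840/729

θ f = 21x^7 - 12x^6
E_{-4/3} θ f = 21x^7 - 208x^6 + 880x^5 - (18560/9)x^4 + (78080/27)x^3 - (65536/27)x^2 + (274432/243)x - 163840/729
S_{-2} E_{-4/3} θ f = -2688x^7 - 13312x^6 - 28160x^5 - (296960/9)x^4 - (624640/27)x^3 - (262144/27)x^2 - (548864/243)x - 163840/729
S_{-1} f = -3x^7 - 2x^6 - 1/2
θ S_{-1} f = -21x^7 - 12x^6
(S_{-2} E_{-4/3} θ + θ S_{-1}) f = -2709x^7 - 13324x^6 - 28160x^5 - (296960/9)x^4 - (624640/27)x^3 - (262144/27)x^2 - (548864/243)x - 163840/729


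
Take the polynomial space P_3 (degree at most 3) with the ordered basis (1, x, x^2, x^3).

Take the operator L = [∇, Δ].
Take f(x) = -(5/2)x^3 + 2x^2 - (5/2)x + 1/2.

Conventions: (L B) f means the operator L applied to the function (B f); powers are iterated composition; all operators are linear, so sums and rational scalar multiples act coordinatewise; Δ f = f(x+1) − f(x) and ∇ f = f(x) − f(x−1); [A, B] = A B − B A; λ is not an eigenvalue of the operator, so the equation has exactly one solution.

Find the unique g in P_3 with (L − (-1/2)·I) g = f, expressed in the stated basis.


write g with unknown coordinates in the stated basis and equate coefficients in (L − (-1/2)·I) g = f
solving from the highest basis element down gives g = -5x^3 + 4x^2 - 5x + 1
check: L g = 0
so L g − (-1/2)·g = -(5/2)x^3 + 2x^2 - (5/2)x + 1/2 = f ✓

g(x) = -5x^3 + 4x^2 - 5x + 1


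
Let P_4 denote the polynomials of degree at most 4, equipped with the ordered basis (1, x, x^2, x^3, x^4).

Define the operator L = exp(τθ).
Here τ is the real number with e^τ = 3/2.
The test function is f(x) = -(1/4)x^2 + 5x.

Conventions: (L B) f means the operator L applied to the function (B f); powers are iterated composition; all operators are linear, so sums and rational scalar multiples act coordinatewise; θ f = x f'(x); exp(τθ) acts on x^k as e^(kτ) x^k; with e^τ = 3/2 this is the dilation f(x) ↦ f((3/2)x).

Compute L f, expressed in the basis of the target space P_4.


the image equals g(x) = -(9/16)x^2 + (15/2)x

exp(τθ) x^k = e^(kτ) x^k; with e^τ = 3/2 this sends x^k to (3/2)^k x^k
x ↦ 3/2 x
x^2 ↦ 9/4 x^2
applying this coordinatewise to f: exp(τθ) f = -(9/16)x^2 + (15/2)x


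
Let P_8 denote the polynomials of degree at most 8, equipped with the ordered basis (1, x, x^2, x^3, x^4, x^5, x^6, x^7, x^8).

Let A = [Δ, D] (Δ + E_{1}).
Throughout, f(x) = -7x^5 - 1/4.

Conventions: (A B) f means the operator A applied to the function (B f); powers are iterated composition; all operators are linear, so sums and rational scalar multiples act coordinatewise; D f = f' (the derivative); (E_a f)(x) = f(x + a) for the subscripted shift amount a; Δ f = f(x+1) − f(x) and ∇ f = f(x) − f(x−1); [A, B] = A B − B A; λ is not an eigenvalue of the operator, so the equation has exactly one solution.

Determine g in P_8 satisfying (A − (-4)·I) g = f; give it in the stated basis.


the image equals g(x) = -(7/4)x^5 - 1/16

write g with unknown coordinates in the stated basis and equate coefficients in (A − (-4)·I) g = f
solving from the highest basis element down gives g = -(7/4)x^5 - 1/16
check: A g = 0
so A g − (-4)·g = -7x^5 - 1/4 = f ✓


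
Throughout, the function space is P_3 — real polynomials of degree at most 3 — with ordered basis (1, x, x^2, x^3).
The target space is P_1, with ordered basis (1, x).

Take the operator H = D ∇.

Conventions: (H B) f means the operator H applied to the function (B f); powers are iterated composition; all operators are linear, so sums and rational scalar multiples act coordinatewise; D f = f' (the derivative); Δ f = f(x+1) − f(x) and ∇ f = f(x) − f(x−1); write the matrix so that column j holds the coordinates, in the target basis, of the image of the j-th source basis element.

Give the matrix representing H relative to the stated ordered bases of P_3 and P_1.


the matrix is [[0, 0, 2, -3]; [0, 0, 0, 6]] (rows listed top to bottom)

image of 1: 0
image of x: 0
image of x^2: 2
image of x^3: 6x - 3
each image's coordinates form column j of the matrix


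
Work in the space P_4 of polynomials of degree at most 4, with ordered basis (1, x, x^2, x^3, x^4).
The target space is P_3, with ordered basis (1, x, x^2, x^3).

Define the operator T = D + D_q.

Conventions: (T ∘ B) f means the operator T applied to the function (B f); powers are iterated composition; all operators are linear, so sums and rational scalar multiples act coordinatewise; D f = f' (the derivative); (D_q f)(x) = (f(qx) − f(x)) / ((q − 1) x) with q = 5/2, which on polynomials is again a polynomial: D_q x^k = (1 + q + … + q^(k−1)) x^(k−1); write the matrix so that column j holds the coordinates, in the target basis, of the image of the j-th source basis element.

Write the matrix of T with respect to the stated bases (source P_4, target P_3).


image of 1: 0
image of x: 2
image of x^2: (11/2)x
image of x^3: (51/4)x^2
image of x^4: (235/8)x^3
each image's coordinates form column j of the matrix

the matrix is [[0, 2, 0, 0, 0]; [0, 0, 11/2, 0, 0]; [0, 0, 0, 51/4, 0]; [0, 0, 0, 0, 235/8]] (rows listed top to bottom)


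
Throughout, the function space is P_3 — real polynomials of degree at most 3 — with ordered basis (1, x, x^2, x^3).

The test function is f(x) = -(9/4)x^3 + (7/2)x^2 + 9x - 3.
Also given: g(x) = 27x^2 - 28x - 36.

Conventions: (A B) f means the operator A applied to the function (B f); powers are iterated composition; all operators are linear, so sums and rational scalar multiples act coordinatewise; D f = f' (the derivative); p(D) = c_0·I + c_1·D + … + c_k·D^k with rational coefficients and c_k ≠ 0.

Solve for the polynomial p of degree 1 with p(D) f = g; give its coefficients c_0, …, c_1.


D^0 f = -(9/4)x^3 + (7/2)x^2 + 9x - 3
D^1 f = -(27/4)x^2 + 7x + 9
matching coefficients of g against c_0 f + c_1 Df + … from the top degree down determines the c_i
solution: c_0 = 0, c_1 = -4

c_0 = 0, c_1 = -4


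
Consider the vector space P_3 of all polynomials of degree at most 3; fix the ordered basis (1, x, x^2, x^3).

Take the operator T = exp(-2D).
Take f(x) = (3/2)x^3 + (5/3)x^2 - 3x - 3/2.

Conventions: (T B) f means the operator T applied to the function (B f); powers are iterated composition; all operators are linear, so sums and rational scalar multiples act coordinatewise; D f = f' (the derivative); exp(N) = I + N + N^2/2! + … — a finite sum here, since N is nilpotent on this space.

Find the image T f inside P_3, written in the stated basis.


order-1 term: -9x^2 - (20/3)x + 6
order-2 term: 18x + 20/3
order-3 term: -12
the series for exp(-2D) f terminates at order 3
exp(-2D) f = (3/2)x^3 - (22/3)x^2 + (25/3)x - 5/6

g(x) = (3/2)x^3 - (22/3)x^2 + (25/3)x - 5/6


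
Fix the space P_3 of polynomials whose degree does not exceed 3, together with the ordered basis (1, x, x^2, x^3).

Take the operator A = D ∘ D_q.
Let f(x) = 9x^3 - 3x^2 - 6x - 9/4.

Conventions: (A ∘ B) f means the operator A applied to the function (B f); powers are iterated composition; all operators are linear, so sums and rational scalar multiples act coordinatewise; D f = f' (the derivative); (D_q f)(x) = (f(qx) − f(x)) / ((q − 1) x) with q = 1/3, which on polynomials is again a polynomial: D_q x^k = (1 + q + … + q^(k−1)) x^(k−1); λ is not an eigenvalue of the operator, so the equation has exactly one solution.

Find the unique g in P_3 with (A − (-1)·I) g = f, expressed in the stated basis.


the result is g(x) = 9x^3 - 3x^2 - 32x + 7/4

write g with unknown coordinates in the stated basis and equate coefficients in (A − (-1)·I) g = f
solving from the highest basis element down gives g = 9x^3 - 3x^2 - 32x + 7/4
check: A g = 26x - 4
so A g − (-1)·g = 9x^3 - 3x^2 - 6x - 9/4 = f ✓


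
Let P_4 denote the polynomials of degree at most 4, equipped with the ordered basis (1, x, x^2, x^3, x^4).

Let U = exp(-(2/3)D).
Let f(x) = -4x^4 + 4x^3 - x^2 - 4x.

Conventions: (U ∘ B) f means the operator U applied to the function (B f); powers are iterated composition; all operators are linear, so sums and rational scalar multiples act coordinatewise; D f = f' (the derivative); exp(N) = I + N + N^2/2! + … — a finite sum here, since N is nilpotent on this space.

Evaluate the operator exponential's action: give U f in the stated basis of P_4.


order-1 term: (32/3)x^3 - 8x^2 + (4/3)x + 8/3
order-2 term: -(32/3)x^2 + (16/3)x - 4/9
order-3 term: (128/27)x - 32/27
order-4 term: -64/81
the series for exp(-(2/3)D) f terminates at order 4
exp(-(2/3)D) f = -4x^4 + (44/3)x^3 - (59/3)x^2 + (200/27)x + 20/81

g(x) = -4x^4 + (44/3)x^3 - (59/3)x^2 + (200/27)x + 20/81


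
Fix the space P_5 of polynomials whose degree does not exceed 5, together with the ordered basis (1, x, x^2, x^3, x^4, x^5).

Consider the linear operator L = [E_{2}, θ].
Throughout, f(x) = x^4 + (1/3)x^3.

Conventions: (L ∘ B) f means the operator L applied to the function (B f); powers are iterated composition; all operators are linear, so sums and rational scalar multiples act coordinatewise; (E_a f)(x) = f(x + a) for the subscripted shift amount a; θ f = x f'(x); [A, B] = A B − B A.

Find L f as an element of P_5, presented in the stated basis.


g(x) = 8x^3 + 50x^2 + 104x + 72

θ f = 4x^4 + x^3
E_{2} θ f = 4x^4 + 33x^3 + 102x^2 + 140x + 72
E_{2} f = x^4 + (25/3)x^3 + 26x^2 + 36x + 56/3
θ E_{2} f = 4x^4 + 25x^3 + 52x^2 + 36x
[E_{2}, θ] f = 8x^3 + 50x^2 + 104x + 72


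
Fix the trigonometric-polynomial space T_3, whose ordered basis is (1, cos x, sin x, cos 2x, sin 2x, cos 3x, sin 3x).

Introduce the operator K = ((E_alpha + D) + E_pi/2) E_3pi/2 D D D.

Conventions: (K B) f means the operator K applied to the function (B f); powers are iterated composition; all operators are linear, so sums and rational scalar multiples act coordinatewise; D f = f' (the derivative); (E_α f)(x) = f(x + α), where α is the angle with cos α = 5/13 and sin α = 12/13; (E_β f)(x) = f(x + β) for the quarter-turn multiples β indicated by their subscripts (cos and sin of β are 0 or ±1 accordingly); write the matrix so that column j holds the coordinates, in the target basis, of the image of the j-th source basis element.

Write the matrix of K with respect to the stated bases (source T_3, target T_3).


the matrix is [[0, 0, 0, 0, 0, 0, 0]; [0, -5/13, -38/13, 0, 0, 0, 0]; [0, 38/13, -5/13, 0, 0, 0, 0]; [0, 0, 0, -3664/169, -2304/169, 0, 0]; [0, 0, 0, 2304/169, -3664/169, 0, 0]; [0, 0, 0, 0, 0, -54945/2197, 96282/2197]; [0, 0, 0, 0, 0, -96282/2197, -54945/2197]] (rows listed top to bottom)

image of 1: 0
image of cos x: -(5/13)cos x + (38/13)sin x
image of sin x: -(38/13)cos x - (5/13)sin x
image of cos 2x: -(3664/169)cos 2x + (2304/169)sin 2x
image of sin 2x: -(2304/169)cos 2x - (3664/169)sin 2x
image of cos 3x: -(54945/2197)cos 3x - (96282/2197)sin 3x
image of sin 3x: (96282/2197)cos 3x - (54945/2197)sin 3x
each image's coordinates form column j of the matrix


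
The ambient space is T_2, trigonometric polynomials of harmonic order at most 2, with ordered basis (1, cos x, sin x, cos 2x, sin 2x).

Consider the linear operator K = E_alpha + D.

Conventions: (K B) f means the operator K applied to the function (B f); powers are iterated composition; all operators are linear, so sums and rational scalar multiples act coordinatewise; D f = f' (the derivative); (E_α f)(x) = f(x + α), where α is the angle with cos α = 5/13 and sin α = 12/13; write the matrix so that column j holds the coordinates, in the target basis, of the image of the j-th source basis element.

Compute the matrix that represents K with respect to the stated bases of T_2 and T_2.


image of 1: 1
image of cos x: (5/13)cos x - (25/13)sin x
image of sin x: (25/13)cos x + (5/13)sin x
image of cos 2x: -(119/169)cos 2x - (458/169)sin 2x
image of sin 2x: (458/169)cos 2x - (119/169)sin 2x
each image's coordinates form column j of the matrix

the matrix is [[1, 0, 0, 0, 0]; [0, 5/13, 25/13, 0, 0]; [0, -25/13, 5/13, 0, 0]; [0, 0, 0, -119/169, 458/169]; [0, 0, 0, -458/169, -119/169]] (rows listed top to bottom)


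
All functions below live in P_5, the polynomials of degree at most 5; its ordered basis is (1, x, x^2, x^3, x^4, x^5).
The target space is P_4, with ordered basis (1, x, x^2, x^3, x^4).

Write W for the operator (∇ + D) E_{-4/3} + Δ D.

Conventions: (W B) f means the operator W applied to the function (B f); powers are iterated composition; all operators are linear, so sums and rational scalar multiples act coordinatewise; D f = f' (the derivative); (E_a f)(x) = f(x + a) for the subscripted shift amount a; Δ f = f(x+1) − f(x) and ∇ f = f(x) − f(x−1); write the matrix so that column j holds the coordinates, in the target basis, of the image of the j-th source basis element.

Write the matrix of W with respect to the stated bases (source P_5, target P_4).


image of 1: 0
image of x: 2
image of x^2: 4x - 13/3
image of x^3: 6x^2 - 13x + 56/3
image of x^4: 8x^3 - 26x^2 + (224/3)x - 863/27
image of x^5: 10x^4 - (130/3)x^3 + (560/3)x^2 - (4315/27)x + 6946/81
each image's coordinates form column j of the matrix

the matrix is [[0, 2, -13/3, 56/3, -863/27, 6946/81]; [0, 0, 4, -13, 224/3, -4315/27]; [0, 0, 0, 6, -26, 560/3]; [0, 0, 0, 0, 8, -130/3]; [0, 0, 0, 0, 0, 10]] (rows listed top to bottom)


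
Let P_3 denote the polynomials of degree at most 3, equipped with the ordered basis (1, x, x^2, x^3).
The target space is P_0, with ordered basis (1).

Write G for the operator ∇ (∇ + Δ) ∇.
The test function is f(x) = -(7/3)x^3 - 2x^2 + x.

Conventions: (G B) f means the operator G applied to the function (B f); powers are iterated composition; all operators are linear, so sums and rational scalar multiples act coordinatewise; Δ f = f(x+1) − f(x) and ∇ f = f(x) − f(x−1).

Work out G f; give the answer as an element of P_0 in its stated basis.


∇ f = -7x^2 + 3x + 2/3
∇ ∇ f = -14x + 10
Δ ∇ f = -14x - 4
(∇ + Δ) ∇ f = -28x + 6
∇ (∇ + Δ) ∇ f = -28

g(x) = -28


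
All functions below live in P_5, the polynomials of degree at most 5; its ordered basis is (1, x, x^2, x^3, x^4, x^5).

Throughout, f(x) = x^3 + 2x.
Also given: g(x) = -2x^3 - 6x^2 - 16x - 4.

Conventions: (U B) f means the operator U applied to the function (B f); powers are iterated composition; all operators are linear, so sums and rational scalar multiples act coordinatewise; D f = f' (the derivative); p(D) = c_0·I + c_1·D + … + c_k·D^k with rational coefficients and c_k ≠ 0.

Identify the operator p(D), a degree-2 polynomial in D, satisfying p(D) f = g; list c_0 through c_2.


D^0 f = x^3 + 2x
D^1 f = 3x^2 + 2
D^2 f = 6x
matching coefficients of g against c_0 f + c_1 Df + … from the top degree down determines the c_i
solution: c_0 = -2, c_1 = -2, c_2 = -2

c_0 = -2, c_1 = -2, c_2 = -2


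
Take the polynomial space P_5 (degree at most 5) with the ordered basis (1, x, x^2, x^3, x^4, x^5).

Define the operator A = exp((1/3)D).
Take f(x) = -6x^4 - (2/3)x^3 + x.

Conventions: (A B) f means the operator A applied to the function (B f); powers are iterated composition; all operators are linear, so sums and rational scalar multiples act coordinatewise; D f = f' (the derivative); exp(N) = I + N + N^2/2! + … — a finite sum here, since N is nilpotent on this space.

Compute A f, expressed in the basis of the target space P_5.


g(x) = -6x^4 - (26/3)x^3 - (14/3)x^2 - (1/9)x + 19/81

order-1 term: -8x^3 - (2/3)x^2 + 1/3
order-2 term: -4x^2 - (2/9)x
order-3 term: -(8/9)x - 2/81
order-4 term: -2/27
the series for exp((1/3)D) f terminates at order 4
exp((1/3)D) f = -6x^4 - (26/3)x^3 - (14/3)x^2 - (1/9)x + 19/81


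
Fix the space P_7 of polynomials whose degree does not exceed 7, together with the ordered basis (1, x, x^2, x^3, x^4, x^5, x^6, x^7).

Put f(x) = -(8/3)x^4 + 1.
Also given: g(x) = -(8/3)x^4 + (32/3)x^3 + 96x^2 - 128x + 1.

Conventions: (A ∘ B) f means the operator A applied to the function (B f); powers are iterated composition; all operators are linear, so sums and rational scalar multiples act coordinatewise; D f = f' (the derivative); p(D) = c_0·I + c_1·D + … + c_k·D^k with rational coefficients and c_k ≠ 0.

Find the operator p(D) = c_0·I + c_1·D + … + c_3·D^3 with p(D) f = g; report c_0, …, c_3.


D^0 f = -(8/3)x^4 + 1
D^1 f = -(32/3)x^3
D^2 f = -32x^2
D^3 f = -64x
matching coefficients of g against c_0 f + c_1 Df + … from the top degree down determines the c_i
solution: c_0 = 1, c_1 = -1, c_2 = -3, c_3 = 2

c_0 = 1, c_1 = -1, c_2 = -3, c_3 = 2


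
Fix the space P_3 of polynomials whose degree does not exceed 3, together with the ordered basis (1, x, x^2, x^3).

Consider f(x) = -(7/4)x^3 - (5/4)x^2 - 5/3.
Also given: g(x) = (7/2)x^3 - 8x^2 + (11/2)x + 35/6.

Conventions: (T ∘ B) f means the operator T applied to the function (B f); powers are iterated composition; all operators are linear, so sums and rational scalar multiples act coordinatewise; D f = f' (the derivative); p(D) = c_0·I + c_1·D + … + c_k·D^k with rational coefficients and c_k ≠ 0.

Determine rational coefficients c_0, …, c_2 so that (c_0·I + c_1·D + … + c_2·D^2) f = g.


D^0 f = -(7/4)x^3 - (5/4)x^2 - 5/3
D^1 f = -(21/4)x^2 - (5/2)x
D^2 f = -(21/2)x - 5/2
matching coefficients of g against c_0 f + c_1 Df + … from the top degree down determines the c_i
solution: c_0 = -2, c_1 = 2, c_2 = -1

c_0 = -2, c_1 = 2, c_2 = -1


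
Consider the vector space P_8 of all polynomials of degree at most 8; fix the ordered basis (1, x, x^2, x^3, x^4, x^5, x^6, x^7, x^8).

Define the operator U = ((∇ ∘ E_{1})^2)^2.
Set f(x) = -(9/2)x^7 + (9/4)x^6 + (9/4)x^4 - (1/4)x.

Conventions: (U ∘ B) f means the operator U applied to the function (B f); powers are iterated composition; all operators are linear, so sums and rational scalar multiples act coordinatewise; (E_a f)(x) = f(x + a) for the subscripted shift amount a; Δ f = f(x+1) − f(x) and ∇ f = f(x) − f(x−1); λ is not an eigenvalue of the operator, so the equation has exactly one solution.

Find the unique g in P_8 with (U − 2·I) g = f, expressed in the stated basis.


write g with unknown coordinates in the stated basis and equate coefficients in (U − 2·I) g = f
solving from the highest basis element down gives g = (9/4)x^7 - (9/8)x^6 - (9/8)x^4 + 945x^3 + (10935/2)x^2 + (91801/8)x + 8559
check: U g = 1890x^3 + 10935x^2 + 22950x + 17118
so U g − 2·g = -(9/2)x^7 + (9/4)x^6 + (9/4)x^4 - (1/4)x = f ✓

the image equals g(x) = (9/4)x^7 - (9/8)x^6 - (9/8)x^4 + 945x^3 + (10935/2)x^2 + (91801/8)x + 8559


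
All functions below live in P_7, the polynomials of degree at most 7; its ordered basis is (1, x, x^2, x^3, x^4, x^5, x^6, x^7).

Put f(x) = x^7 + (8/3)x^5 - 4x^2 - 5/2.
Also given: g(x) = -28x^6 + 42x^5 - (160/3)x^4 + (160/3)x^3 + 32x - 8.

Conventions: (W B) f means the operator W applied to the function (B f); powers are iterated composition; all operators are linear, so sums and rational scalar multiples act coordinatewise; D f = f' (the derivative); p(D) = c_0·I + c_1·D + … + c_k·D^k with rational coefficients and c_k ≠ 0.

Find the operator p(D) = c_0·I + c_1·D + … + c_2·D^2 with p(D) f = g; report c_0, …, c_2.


D^0 f = x^7 + (8/3)x^5 - 4x^2 - 5/2
D^1 f = 7x^6 + (40/3)x^4 - 8x
D^2 f = 42x^5 + (160/3)x^3 - 8
matching coefficients of g against c_0 f + c_1 Df + … from the top degree down determines the c_i
solution: c_0 = 0, c_1 = -4, c_2 = 1

c_0 = 0, c_1 = -4, c_2 = 1


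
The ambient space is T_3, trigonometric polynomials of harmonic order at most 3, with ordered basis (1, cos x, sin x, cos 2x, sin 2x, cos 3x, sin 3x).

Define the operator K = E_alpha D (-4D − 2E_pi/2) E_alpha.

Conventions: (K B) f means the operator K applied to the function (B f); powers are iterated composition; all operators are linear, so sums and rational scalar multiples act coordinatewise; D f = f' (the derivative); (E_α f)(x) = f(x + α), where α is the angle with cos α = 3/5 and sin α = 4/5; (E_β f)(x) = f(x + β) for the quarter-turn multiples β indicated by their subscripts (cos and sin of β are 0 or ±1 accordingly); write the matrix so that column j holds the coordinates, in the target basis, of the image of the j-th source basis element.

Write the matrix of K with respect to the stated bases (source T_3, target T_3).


the matrix is [[0, 0, 0, 0, 0, 0, 0]; [0, -42/25, 144/25, 0, 0, 0, 0]; [0, -144/25, -42/25, 0, 0, 0, 0]; [0, 0, 0, -7088/625, -7484/625, 0, 0]; [0, 0, 0, 7484/625, -7088/625, 0, 0]; [0, 0, 0, 0, 0, 70518/3125, -61776/3125]; [0, 0, 0, 0, 0, 61776/3125, 70518/3125]] (rows listed top to bottom)

image of 1: 0
image of cos x: -(42/25)cos x - (144/25)sin x
image of sin x: (144/25)cos x - (42/25)sin x
image of cos 2x: -(7088/625)cos 2x + (7484/625)sin 2x
image of sin 2x: -(7484/625)cos 2x - (7088/625)sin 2x
image of cos 3x: (70518/3125)cos 3x + (61776/3125)sin 3x
image of sin 3x: -(61776/3125)cos 3x + (70518/3125)sin 3x
each image's coordinates form column j of the matrix


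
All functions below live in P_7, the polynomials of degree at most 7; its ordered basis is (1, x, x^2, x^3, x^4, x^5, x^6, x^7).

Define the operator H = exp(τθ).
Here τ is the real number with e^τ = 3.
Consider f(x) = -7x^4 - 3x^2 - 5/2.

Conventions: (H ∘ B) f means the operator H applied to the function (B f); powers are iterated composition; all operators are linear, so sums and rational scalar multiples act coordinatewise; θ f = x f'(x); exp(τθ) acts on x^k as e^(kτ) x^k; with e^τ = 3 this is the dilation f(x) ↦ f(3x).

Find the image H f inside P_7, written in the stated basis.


the result is g(x) = -567x^4 - 27x^2 - 5/2

exp(τθ) x^k = e^(kτ) x^k; with e^τ = 3 this sends x^k to 3^k x^k
x^2 ↦ 9 x^2
x^4 ↦ 81 x^4
applying this coordinatewise to f: exp(τθ) f = -567x^4 - 27x^2 - 5/2


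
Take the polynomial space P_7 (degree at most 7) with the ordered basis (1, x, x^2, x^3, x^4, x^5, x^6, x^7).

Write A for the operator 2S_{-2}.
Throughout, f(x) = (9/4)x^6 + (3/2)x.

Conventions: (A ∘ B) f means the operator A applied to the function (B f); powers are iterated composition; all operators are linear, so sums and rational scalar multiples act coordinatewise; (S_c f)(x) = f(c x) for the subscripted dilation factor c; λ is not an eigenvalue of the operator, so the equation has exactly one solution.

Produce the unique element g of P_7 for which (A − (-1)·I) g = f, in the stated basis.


write g with unknown coordinates in the stated basis and equate coefficients in (A − (-1)·I) g = f
solving from the highest basis element down gives g = (3/172)x^6 - (1/2)x
check: A g = (96/43)x^6 + 2x
so A g − (-1)·g = (9/4)x^6 + (3/2)x = f ✓

g(x) = (3/172)x^6 - (1/2)x


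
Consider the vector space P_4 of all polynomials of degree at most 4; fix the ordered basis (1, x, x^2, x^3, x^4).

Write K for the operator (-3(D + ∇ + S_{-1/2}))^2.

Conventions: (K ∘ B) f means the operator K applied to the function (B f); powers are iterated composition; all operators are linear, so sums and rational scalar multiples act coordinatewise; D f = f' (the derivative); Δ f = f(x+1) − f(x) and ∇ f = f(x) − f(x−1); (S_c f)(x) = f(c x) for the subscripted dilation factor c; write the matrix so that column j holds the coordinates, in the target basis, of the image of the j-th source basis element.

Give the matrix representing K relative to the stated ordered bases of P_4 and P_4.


image of 1: 9
image of x: (9/4)x + 9
image of x^2: (9/16)x^2 - 9x + 243/4
image of x^3: (9/64)x^3 + (27/4)x^2 + (1863/8)x - 801/8
image of x^4: (9/256)x^4 - (9/2)x^3 + (3321/8)x^2 - (1791/4)x + 3015/16
each image's coordinates form column j of the matrix

the matrix is [[9, 9, 243/4, -801/8, 3015/16]; [0, 9/4, -9, 1863/8, -1791/4]; [0, 0, 9/16, 27/4, 3321/8]; [0, 0, 0, 9/64, -9/2]; [0, 0, 0, 0, 9/256]] (rows listed top to bottom)


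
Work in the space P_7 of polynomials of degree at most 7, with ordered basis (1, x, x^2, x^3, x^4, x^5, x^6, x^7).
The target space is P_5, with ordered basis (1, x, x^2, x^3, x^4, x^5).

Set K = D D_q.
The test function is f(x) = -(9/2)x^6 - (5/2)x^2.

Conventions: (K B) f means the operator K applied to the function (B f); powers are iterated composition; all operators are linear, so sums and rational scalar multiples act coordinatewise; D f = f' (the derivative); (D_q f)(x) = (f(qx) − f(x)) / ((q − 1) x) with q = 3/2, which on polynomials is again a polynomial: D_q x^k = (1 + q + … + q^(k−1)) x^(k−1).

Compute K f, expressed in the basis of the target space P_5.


the image equals g(x) = -(29925/64)x^4 - 25/4

D_q f = -(5985/64)x^5 - (25/4)x
D D_q f = -(29925/64)x^4 - 25/4


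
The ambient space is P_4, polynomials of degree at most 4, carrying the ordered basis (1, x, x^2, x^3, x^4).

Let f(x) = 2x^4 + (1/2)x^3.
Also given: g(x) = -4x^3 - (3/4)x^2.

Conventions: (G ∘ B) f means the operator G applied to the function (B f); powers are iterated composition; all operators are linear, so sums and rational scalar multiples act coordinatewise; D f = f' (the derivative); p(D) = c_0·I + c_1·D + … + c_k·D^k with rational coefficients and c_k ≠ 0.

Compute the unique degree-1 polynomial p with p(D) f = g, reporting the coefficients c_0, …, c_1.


D^0 f = 2x^4 + (1/2)x^3
D^1 f = 8x^3 + (3/2)x^2
matching coefficients of g against c_0 f + c_1 Df + … from the top degree down determines the c_i
solution: c_0 = 0, c_1 = -1/2

p(D) = -(1/2)·D, i.e. c_0 = 0, c_1 = -1/2


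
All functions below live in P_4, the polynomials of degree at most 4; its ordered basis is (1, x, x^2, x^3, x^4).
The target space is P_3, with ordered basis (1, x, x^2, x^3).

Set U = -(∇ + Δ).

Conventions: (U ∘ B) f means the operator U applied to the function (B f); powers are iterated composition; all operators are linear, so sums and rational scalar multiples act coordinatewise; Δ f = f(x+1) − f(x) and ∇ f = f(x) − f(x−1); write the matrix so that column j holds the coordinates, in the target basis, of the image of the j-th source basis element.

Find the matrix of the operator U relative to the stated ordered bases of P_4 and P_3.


image of 1: 0
image of x: -2
image of x^2: -4x
image of x^3: -6x^2 - 2
image of x^4: -8x^3 - 8x
each image's coordinates form column j of the matrix

the matrix is [[0, -2, 0, -2, 0]; [0, 0, -4, 0, -8]; [0, 0, 0, -6, 0]; [0, 0, 0, 0, -8]] (rows listed top to bottom)


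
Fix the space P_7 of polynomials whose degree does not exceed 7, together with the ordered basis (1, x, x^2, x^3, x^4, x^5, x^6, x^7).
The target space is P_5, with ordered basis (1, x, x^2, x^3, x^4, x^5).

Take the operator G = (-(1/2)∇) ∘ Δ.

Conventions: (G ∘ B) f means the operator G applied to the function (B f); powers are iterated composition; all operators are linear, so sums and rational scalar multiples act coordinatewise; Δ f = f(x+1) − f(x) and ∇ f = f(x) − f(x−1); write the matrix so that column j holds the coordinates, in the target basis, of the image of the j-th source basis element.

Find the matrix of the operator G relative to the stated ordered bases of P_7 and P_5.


the matrix is [[0, 0, -1, 0, -1, 0, -1, 0]; [0, 0, 0, -3, 0, -5, 0, -7]; [0, 0, 0, 0, -6, 0, -15, 0]; [0, 0, 0, 0, 0, -10, 0, -35]; [0, 0, 0, 0, 0, 0, -15, 0]; [0, 0, 0, 0, 0, 0, 0, -21]] (rows listed top to bottom)

image of 1: 0
image of x: 0
image of x^2: -1
image of x^3: -3x
image of x^4: -6x^2 - 1
image of x^5: -10x^3 - 5x
image of x^6: -15x^4 - 15x^2 - 1
image of x^7: -21x^5 - 35x^3 - 7x
each image's coordinates form column j of the matrix


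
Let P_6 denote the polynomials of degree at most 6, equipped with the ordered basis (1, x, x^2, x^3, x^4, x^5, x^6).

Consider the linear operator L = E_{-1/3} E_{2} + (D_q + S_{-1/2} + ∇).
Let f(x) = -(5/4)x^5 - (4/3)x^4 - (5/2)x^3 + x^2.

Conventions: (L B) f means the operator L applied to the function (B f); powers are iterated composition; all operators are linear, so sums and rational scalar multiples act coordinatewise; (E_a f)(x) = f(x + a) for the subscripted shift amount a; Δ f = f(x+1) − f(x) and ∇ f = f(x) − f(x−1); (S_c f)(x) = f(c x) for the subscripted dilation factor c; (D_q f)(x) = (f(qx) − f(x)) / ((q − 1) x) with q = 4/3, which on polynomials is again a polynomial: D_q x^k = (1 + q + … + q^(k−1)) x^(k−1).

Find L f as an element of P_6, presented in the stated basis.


E_{2} f = -(5/4)x^5 - (83/6)x^4 - (379/6)x^3 - 146x^2 - (506/3)x - 232/3
E_{-1/3} E_{2} f = -(5/4)x^5 - (47/4)x^4 - (415/9)x^3 - (2473/27)x^2 - (1085/12)x - 34175/972
D_q f = -(3905/324)x^4 - (700/81)x^3 - (185/18)x^2 + (7/3)x
S_{-1/2} f = (5/128)x^5 - (1/12)x^4 + (5/16)x^3 + (1/4)x^2
∇ f = -(25/4)x^4 + (43/6)x^3 - 12x^2 + (125/12)x - 41/12
(D_q + S_{-1/2} + ∇) f = (5/128)x^5 - (5957/324)x^4 - (1507/1296)x^3 - (793/36)x^2 + (51/4)x - 41/12
(E_{-1/3} E_{2} + (D_q + S_{-1/2} + ∇)) f = -(155/128)x^5 - (2441/81)x^4 - (61267/1296)x^3 - (12271/108)x^2 - (233/3)x - 9374/243

g(x) = -(155/128)x^5 - (2441/81)x^4 - (61267/1296)x^3 - (12271/108)x^2 - (233/3)x - 9374/243
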